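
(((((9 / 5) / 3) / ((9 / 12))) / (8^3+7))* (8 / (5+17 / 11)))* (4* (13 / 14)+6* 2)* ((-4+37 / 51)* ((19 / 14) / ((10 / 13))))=-9982258 / 58364145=-0.17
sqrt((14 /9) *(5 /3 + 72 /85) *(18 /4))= sqrt(1144185) /255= 4.19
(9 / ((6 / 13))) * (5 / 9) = 65 / 6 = 10.83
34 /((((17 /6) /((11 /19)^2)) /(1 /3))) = 484 /361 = 1.34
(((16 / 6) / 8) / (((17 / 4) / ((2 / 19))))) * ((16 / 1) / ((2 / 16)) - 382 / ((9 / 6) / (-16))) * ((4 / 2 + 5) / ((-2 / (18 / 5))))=-706048 / 1615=-437.18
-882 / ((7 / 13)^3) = -39546 / 7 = -5649.43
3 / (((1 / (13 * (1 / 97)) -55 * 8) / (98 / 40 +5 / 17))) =-36387 / 1911820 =-0.02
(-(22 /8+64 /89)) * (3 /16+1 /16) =-1235 /1424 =-0.87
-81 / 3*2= -54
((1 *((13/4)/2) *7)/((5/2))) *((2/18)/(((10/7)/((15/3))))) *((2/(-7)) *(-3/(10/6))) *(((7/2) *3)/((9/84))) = 4459/50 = 89.18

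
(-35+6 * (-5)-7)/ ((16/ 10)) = -45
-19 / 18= -1.06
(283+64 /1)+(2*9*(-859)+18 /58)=-438326 /29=-15114.69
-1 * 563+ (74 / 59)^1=-33143 / 59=-561.75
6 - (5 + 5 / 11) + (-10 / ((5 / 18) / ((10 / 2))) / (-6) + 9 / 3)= 369 / 11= 33.55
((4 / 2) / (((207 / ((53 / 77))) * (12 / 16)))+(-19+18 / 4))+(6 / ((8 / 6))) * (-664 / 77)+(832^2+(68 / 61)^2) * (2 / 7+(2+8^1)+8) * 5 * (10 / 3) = 75072346876919339 / 355854114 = 210963830.19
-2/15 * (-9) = 6/5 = 1.20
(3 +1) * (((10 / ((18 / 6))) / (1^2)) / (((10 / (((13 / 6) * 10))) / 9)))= 260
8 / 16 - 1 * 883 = -1765 / 2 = -882.50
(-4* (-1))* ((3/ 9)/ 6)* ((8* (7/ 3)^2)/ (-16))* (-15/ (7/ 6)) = 70/ 9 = 7.78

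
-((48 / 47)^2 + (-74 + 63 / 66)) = 3499175 / 48598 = 72.00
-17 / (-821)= 17 / 821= 0.02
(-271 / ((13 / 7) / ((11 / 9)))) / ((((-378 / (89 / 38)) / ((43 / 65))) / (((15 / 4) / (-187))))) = -1037117 / 70744752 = -0.01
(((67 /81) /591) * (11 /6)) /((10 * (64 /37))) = 27269 /183824640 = 0.00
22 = 22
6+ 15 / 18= 41 / 6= 6.83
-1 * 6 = -6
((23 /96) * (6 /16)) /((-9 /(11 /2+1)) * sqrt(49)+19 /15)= -4485 /420608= -0.01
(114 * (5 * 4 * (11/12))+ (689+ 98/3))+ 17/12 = 33757/12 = 2813.08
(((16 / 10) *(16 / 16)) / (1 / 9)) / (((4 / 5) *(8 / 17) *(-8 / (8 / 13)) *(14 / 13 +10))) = -17 / 64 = -0.27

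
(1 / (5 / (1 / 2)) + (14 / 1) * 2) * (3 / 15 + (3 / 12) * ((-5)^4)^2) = 548829249 / 200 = 2744146.24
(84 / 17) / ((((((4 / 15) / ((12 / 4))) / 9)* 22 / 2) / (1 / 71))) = 8505 / 13277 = 0.64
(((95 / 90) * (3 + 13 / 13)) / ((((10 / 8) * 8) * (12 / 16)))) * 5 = 76 / 27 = 2.81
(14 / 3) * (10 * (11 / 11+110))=5180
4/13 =0.31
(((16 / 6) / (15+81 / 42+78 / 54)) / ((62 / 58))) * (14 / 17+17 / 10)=2090088 / 6100025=0.34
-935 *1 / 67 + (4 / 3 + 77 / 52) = -11.14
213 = 213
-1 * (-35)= 35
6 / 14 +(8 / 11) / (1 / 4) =257 / 77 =3.34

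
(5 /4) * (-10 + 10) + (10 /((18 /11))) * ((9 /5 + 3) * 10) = 880 /3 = 293.33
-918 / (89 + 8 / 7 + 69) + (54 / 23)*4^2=407349 / 12811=31.80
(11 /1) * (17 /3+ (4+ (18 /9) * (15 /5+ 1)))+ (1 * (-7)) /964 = 561991 /2892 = 194.33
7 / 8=0.88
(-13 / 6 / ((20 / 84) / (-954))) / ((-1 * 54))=-4823 / 30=-160.77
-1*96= -96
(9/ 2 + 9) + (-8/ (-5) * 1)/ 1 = 151/ 10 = 15.10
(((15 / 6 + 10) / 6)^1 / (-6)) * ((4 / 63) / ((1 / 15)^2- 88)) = 625 / 2494674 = 0.00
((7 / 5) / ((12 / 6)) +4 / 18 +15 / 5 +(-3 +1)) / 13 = 173 / 1170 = 0.15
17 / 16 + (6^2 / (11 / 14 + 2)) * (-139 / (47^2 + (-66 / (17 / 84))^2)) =6825748829 / 6525862096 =1.05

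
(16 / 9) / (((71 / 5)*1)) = 80 / 639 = 0.13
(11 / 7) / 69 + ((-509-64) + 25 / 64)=-17699797 / 30912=-572.59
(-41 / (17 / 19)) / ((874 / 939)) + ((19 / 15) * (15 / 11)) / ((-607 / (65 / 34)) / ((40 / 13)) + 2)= -4286770991 / 87043638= -49.25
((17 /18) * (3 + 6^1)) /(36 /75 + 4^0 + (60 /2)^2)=425 /45074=0.01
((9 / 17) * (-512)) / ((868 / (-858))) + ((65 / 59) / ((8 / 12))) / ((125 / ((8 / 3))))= 1458105428 / 5441275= 267.97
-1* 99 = -99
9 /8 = 1.12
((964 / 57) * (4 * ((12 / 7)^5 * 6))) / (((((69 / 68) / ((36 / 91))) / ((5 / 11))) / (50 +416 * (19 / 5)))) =12768330541694976 / 7352003659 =1736714.39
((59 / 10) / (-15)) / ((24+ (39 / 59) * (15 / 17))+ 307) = -59177 / 49886700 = -0.00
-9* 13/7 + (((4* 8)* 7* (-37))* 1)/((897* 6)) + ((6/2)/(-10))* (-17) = -2477863/188370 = -13.15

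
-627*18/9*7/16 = -4389/8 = -548.62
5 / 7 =0.71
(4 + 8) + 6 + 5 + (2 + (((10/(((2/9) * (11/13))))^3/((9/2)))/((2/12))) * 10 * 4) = 8022128.68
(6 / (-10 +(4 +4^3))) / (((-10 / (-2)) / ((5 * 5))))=15 / 29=0.52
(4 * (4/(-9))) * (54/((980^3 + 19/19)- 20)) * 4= -384/941191981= -0.00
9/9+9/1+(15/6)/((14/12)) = 85/7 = 12.14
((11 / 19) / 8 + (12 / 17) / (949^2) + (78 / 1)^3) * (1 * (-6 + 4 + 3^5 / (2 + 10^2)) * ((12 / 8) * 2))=3313065813832137 / 6086400112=544339.14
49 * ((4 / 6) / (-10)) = -49 / 15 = -3.27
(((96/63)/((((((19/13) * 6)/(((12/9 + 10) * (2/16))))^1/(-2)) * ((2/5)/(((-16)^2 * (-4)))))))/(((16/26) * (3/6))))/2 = 7354880/3591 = 2048.14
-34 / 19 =-1.79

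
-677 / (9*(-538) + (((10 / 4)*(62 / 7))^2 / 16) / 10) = 1061536 / 7587451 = 0.14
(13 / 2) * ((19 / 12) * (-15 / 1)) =-1235 / 8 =-154.38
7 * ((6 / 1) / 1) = 42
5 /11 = 0.45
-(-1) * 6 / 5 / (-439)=-6 / 2195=-0.00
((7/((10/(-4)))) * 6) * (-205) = 3444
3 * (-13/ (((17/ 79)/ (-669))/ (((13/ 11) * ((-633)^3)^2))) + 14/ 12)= 3447572629485486537162175/ 374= 9218108634987931917545.92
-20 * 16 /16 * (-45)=900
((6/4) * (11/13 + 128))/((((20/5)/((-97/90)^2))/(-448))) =-8825642/351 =-25144.28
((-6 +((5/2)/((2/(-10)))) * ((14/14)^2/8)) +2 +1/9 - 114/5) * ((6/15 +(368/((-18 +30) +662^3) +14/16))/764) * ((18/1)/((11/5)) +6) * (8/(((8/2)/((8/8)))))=-1.34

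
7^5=16807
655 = 655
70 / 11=6.36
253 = 253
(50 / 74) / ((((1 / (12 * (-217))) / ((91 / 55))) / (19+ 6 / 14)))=-23019360 / 407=-56558.62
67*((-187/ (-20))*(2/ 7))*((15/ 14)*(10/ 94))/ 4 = 187935/ 36848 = 5.10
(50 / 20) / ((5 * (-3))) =-1 / 6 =-0.17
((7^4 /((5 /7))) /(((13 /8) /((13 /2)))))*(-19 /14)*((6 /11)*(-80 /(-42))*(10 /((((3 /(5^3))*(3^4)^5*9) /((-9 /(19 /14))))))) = 0.00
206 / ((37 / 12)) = 2472 / 37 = 66.81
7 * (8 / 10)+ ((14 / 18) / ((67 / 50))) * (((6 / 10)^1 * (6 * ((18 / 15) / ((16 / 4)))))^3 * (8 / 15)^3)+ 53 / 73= 2459618759 / 382109375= 6.44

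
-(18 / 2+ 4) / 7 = -13 / 7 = -1.86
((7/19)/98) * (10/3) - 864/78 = -57391/5187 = -11.06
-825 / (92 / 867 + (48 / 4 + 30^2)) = -715275 / 790796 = -0.90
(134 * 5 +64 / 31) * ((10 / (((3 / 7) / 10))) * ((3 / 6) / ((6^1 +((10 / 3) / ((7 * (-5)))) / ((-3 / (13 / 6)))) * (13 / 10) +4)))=4593897000 / 696601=6594.73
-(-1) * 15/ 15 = 1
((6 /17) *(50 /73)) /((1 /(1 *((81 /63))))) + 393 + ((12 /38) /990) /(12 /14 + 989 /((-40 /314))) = 2328194600677051 /5919477792459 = 393.31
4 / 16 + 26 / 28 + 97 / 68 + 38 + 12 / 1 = 52.61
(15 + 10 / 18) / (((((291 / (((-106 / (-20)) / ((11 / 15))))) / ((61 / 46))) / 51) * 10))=384727 / 147246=2.61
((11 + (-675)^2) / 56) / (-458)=-113909 / 6412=-17.76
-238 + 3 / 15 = -1189 / 5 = -237.80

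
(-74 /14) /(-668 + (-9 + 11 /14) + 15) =74 /9257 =0.01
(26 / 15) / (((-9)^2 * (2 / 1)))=13 / 1215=0.01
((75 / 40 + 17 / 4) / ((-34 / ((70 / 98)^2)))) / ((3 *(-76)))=25 / 62016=0.00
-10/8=-5/4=-1.25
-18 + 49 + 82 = 113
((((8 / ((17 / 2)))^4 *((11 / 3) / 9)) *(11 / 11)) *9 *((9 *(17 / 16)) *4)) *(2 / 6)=180224 / 4913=36.68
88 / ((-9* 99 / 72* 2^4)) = -4 / 9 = -0.44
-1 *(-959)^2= -919681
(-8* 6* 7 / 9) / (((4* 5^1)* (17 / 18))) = -168 / 85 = -1.98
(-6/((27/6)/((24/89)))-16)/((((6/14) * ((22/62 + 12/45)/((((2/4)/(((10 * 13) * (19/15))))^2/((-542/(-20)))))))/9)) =-0.00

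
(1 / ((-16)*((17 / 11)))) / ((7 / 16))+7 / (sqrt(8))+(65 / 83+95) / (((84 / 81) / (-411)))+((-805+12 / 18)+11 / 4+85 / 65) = -8531977027 / 220116+7*sqrt(2) / 4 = -38758.80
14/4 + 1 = 9/2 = 4.50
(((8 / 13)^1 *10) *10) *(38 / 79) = 30400 / 1027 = 29.60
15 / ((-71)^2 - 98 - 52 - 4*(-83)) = 5 / 1741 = 0.00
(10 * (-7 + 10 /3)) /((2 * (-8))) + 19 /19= 79 /24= 3.29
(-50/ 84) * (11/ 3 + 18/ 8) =-1775/ 504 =-3.52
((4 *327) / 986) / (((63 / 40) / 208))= 1813760 / 10353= 175.19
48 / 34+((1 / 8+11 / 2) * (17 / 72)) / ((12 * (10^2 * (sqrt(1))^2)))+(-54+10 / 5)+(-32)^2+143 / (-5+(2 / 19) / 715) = 5585745648529 / 5912017920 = 944.81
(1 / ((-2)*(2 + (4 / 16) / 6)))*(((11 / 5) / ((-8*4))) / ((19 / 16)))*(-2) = -132 / 4655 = -0.03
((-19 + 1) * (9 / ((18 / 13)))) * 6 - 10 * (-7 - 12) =-512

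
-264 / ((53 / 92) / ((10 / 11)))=-22080 / 53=-416.60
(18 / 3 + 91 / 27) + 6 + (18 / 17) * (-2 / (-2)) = 16.43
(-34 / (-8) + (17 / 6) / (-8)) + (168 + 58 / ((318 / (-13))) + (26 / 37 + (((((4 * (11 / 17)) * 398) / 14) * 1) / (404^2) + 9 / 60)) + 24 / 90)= 170.64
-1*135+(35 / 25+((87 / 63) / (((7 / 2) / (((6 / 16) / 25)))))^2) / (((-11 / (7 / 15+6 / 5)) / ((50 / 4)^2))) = -284215775 / 1690304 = -168.14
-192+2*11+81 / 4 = -599 / 4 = -149.75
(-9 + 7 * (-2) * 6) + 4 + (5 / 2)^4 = -49.94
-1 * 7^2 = -49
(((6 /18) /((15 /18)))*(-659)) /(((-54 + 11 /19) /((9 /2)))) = 112689 /5075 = 22.20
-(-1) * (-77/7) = -11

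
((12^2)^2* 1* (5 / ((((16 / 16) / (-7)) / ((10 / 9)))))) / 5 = -161280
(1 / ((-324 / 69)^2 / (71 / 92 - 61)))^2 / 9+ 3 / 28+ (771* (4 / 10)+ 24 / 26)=307291926761447 / 990435962880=310.26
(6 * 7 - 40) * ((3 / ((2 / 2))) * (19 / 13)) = 114 / 13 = 8.77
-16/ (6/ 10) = -80/ 3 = -26.67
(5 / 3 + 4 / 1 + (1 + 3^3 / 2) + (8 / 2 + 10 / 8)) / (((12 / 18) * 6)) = 305 / 48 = 6.35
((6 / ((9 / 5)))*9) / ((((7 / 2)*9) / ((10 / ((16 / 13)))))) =325 / 42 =7.74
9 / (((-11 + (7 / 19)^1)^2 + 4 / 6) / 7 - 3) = 68229 / 100391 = 0.68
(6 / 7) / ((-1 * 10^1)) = -3 / 35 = -0.09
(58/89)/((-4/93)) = -2697/178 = -15.15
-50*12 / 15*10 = -400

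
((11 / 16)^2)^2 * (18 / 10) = 131769 / 327680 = 0.40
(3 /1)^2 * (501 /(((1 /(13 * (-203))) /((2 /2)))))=-11899251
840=840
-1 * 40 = -40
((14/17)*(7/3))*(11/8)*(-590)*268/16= -26111.12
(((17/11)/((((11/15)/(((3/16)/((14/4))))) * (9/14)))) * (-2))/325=-17/15730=-0.00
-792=-792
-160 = -160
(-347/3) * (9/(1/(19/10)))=-19779/10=-1977.90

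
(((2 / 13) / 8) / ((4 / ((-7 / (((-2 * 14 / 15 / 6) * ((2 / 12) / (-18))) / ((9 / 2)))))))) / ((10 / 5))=-10935 / 416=-26.29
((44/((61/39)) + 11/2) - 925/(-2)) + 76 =34900/61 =572.13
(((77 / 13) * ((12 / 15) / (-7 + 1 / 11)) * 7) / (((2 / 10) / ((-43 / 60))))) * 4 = 254947 / 3705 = 68.81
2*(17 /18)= 17 /9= 1.89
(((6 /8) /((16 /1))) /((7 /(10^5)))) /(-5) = -1875 /14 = -133.93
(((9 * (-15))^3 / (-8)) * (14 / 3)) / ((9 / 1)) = 637875 / 4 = 159468.75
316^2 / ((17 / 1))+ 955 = 116091 / 17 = 6828.88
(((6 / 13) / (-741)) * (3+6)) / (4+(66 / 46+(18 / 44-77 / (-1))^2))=-200376 / 214383400777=-0.00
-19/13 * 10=-190/13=-14.62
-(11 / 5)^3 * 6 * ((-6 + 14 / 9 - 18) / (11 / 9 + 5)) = 403293 / 1750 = 230.45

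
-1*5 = -5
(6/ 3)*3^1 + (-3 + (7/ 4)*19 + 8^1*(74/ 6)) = 1619/ 12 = 134.92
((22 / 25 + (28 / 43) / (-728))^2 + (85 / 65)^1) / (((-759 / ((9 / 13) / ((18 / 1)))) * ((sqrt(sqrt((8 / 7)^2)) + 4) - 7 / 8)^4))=-446395527975654301184 / 143042910839044737122655625 + 4251110388831387648 * sqrt(14) / 5721716433561789484906225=-0.00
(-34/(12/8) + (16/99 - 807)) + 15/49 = -4022444/4851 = -829.20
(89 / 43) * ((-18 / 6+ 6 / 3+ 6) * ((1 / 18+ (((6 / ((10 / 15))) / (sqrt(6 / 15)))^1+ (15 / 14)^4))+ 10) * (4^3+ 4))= 29747645245 / 3716748+ 136170 * sqrt(10) / 43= 18017.80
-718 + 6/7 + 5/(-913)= -4583295/6391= -717.15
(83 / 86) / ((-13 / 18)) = -747 / 559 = -1.34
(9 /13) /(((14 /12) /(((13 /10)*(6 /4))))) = 81 /70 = 1.16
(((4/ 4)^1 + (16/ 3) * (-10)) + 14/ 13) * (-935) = 1869065/ 39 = 47924.74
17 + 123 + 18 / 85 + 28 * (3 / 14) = 12428 / 85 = 146.21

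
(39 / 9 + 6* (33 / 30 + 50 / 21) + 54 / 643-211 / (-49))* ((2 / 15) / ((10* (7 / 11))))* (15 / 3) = 153927763 / 49623525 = 3.10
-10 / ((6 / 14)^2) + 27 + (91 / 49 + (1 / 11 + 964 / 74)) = -12.47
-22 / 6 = -11 / 3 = -3.67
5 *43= 215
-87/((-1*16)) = 87/16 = 5.44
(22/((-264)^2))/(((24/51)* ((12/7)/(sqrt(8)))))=119* sqrt(2)/152064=0.00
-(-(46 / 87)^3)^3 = 922190162669056 / 285544154243029527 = 0.00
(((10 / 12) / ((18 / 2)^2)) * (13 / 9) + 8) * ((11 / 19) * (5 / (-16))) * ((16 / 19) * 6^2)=-3856270 / 87723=-43.96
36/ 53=0.68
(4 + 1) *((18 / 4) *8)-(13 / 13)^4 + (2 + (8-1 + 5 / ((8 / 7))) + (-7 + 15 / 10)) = 1495 / 8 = 186.88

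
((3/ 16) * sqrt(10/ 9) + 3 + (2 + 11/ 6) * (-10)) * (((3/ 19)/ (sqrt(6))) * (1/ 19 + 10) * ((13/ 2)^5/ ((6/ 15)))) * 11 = -206722947145 * sqrt(6)/ 69312 + 3900432965 * sqrt(15)/ 369664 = -7264734.90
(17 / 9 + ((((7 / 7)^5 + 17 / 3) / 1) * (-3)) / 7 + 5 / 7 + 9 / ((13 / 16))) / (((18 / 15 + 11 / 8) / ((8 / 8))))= 354560 / 84357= 4.20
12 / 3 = 4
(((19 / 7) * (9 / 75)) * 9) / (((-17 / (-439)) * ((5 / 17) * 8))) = 225207 / 7000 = 32.17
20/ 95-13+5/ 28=-6709/ 532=-12.61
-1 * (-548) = 548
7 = 7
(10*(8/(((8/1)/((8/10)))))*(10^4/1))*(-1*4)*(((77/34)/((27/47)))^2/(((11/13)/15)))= -6191385200000/70227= -88162461.73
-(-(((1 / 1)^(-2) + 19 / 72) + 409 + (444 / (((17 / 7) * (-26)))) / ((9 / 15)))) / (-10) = -6341639 / 159120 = -39.85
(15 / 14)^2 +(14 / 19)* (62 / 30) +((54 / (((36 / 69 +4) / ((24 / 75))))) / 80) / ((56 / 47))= 787428413 / 290472000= 2.71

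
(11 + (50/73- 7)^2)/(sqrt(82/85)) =135570 * sqrt(6970)/218489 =51.80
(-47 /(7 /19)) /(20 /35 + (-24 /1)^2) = -893 /4036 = -0.22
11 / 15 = 0.73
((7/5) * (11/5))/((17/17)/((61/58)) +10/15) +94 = 709691/7400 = 95.90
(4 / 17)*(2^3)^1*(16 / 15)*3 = 512 / 85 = 6.02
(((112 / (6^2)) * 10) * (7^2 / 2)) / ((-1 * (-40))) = 343 / 18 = 19.06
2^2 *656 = 2624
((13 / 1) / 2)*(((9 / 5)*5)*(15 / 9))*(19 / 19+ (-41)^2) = 163995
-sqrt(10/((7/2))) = -2*sqrt(35)/7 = -1.69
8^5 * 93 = 3047424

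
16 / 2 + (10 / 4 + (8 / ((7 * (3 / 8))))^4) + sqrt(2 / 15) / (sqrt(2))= sqrt(15) / 15 + 37638533 / 388962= 97.02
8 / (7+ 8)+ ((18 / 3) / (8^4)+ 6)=200749 / 30720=6.53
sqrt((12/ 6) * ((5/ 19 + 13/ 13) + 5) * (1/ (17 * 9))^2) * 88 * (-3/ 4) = -1.53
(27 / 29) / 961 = 27 / 27869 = 0.00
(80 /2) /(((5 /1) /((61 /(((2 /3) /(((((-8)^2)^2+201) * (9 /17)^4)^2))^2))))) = 693655614565150208878160942795658 /48661191875666868481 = 14254801163471.18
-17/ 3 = -5.67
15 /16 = 0.94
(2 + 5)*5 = 35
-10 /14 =-5 /7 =-0.71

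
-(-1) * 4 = 4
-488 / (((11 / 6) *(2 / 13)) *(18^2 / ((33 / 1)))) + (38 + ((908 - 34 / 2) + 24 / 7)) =47641 / 63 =756.21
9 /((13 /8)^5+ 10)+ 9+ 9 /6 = 5089419 /465982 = 10.92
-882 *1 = -882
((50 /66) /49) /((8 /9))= 75 /4312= 0.02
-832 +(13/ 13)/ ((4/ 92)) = -809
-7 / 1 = -7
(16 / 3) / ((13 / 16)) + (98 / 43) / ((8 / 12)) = 9.98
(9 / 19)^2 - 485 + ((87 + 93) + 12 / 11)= -1205932 / 3971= -303.68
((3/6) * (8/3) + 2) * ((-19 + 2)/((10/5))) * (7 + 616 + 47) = -56950/3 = -18983.33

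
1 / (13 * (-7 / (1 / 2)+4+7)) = -1 / 39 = -0.03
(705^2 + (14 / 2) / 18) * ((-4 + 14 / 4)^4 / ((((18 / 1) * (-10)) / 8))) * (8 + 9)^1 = -152089769 / 6480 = -23470.64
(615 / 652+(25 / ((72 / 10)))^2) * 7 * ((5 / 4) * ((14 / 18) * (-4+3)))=-672803075 / 7604928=-88.47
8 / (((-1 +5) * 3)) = 2 / 3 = 0.67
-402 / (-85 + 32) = 402 / 53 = 7.58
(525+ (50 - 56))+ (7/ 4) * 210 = 886.50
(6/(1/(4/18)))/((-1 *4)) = -1/3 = -0.33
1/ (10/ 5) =1/ 2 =0.50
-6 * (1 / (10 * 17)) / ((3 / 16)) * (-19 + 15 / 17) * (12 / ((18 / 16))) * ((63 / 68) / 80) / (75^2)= 17248 / 230296875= 0.00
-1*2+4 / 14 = -12 / 7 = -1.71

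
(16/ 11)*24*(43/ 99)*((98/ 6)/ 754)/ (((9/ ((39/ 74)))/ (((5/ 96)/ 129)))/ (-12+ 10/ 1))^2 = 15925/ 21684294271728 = 0.00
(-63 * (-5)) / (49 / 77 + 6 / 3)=3465 / 29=119.48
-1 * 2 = -2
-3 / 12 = -1 / 4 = -0.25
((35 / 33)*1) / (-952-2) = -35 / 31482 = -0.00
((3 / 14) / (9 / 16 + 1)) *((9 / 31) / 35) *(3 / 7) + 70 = 93039398 / 1329125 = 70.00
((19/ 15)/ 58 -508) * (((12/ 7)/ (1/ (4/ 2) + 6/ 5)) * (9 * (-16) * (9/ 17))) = 2291022144/ 58667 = 39051.29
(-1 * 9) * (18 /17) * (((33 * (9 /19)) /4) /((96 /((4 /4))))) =-8019 /20672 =-0.39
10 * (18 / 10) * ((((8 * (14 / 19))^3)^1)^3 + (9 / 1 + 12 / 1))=49915539610053121998 / 322687697779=154686837.94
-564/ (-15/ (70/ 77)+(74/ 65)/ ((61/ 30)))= 298168/ 8427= 35.38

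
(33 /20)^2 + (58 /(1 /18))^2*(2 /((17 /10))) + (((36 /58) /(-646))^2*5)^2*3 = 3948617499978219644225169 /3079371402477888400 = 1282280.37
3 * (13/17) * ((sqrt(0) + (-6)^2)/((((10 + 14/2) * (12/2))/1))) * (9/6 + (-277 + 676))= 93717/289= 324.28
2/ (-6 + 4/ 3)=-3/ 7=-0.43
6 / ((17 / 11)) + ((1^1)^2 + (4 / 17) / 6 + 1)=302 / 51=5.92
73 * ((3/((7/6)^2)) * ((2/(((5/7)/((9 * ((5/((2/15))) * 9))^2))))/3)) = 9698798250/7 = 1385542607.14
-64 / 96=-2 / 3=-0.67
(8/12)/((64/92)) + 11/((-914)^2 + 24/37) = 177733079/185458056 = 0.96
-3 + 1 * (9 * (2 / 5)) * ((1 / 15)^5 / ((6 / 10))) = -759373 / 253125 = -3.00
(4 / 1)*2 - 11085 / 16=-10957 / 16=-684.81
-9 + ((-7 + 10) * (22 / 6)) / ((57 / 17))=-326 / 57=-5.72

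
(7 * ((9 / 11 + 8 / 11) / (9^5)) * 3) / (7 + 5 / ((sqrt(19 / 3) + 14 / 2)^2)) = 8330 * sqrt(57) / 60472153071 + 13944182 / 181416459213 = 0.00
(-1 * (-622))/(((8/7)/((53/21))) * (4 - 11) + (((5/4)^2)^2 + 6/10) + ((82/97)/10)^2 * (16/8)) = -1985133401600/364193379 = -5450.77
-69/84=-23/28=-0.82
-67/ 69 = -0.97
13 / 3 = 4.33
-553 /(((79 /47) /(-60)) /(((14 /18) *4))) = 184240 /3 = 61413.33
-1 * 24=-24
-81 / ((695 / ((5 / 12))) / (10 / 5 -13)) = 297 / 556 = 0.53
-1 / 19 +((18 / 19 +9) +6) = 302 / 19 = 15.89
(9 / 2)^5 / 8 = 59049 / 256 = 230.66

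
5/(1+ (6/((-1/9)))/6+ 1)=-5/7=-0.71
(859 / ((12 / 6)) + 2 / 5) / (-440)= -4299 / 4400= -0.98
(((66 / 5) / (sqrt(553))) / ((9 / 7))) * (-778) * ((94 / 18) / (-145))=804452 * sqrt(553) / 1546425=12.23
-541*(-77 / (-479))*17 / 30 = -708169 / 14370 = -49.28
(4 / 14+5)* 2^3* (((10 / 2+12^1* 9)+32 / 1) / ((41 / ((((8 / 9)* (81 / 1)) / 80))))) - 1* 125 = 2753 / 287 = 9.59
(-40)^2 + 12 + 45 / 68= 109661 / 68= 1612.66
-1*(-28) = 28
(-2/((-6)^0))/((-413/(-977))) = -1954/413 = -4.73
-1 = -1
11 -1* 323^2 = -104318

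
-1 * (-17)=17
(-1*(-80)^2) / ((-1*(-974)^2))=1600 / 237169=0.01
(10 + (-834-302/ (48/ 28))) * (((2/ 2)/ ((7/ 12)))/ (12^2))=-6001/ 504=-11.91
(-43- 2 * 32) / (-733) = 107 / 733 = 0.15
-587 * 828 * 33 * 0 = 0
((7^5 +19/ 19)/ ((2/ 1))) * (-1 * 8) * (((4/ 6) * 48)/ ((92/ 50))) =-26892800/ 23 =-1169252.17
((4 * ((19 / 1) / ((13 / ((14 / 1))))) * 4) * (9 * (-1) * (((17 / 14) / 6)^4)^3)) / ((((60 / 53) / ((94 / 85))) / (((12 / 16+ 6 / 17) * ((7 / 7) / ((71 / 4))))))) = -95414975314350721 / 113003683905700270964736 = -0.00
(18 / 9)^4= 16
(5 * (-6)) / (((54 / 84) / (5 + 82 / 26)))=-14840 / 39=-380.51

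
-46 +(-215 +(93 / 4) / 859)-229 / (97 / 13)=-97209163 / 333292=-291.66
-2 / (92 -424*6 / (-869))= -869 / 41246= -0.02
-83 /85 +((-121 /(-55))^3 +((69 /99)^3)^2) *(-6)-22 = -80091885192851 /914789811375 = -87.55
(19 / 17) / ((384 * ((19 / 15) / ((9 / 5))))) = 9 / 2176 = 0.00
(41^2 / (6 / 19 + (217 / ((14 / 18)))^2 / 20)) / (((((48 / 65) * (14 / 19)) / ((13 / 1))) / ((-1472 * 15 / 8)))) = -294848870875 / 10353693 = -28477.65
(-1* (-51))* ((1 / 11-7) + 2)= -2754 / 11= -250.36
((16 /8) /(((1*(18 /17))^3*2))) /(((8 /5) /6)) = 24565 /7776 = 3.16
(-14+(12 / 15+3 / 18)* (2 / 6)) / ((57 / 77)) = -94787 / 5130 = -18.48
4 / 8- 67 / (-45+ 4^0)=89 / 44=2.02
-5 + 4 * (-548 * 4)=-8773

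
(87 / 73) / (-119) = -87 / 8687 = -0.01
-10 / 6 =-1.67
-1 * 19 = -19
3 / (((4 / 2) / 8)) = 12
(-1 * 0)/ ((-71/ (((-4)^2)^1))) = 0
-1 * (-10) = 10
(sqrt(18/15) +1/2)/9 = 1/18 +sqrt(30)/45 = 0.18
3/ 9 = 1/ 3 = 0.33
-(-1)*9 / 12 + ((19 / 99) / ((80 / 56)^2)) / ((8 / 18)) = 4231 / 4400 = 0.96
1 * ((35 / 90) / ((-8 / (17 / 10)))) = -119 / 1440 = -0.08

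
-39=-39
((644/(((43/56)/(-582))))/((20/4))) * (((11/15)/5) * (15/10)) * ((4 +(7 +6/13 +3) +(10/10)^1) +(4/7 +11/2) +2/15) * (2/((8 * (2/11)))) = -223542643786/349375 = -639835.83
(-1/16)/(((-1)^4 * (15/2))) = -1/120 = -0.01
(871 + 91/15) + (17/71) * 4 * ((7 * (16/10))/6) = 878.85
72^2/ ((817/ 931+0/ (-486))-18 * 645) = -254016/ 568847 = -0.45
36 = 36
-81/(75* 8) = -27/200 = -0.14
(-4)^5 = -1024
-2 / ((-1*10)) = 1 / 5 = 0.20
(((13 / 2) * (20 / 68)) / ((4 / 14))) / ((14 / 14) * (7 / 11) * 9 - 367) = -5005 / 270232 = -0.02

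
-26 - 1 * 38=-64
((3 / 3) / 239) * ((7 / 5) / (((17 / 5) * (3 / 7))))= 49 / 12189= 0.00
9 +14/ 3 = 41/ 3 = 13.67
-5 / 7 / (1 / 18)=-90 / 7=-12.86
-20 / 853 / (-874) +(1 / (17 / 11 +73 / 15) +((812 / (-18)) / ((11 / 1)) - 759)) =-1295140075397 / 1697553594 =-762.95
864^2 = 746496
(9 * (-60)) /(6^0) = -540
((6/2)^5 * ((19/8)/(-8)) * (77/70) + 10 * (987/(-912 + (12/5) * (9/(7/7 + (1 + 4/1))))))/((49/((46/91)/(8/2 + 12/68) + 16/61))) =-3301791485101/4678121680960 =-0.71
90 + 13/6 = 553/6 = 92.17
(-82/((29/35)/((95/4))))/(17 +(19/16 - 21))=835.71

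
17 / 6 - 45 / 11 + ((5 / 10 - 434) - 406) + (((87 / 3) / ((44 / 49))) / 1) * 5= -89665 / 132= -679.28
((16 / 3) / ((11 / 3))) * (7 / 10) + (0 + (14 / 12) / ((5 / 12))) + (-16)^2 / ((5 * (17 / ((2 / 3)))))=16342 / 2805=5.83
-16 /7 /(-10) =8 /35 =0.23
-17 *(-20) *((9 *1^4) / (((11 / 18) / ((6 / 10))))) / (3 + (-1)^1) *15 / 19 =247860 / 209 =1185.93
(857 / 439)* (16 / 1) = 13712 / 439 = 31.23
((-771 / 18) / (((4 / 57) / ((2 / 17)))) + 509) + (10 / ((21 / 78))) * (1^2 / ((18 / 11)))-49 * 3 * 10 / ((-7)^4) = 13772809 / 29988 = 459.28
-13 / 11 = -1.18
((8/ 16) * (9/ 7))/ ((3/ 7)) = 3/ 2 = 1.50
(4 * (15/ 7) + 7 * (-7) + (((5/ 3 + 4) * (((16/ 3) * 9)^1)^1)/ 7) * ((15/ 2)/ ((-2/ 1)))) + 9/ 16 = -20785/ 112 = -185.58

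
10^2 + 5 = 105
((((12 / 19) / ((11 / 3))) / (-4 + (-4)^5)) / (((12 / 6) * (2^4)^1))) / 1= -9 / 1718816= -0.00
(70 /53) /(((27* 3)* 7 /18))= 20 /477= 0.04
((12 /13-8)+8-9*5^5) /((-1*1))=365613 /13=28124.08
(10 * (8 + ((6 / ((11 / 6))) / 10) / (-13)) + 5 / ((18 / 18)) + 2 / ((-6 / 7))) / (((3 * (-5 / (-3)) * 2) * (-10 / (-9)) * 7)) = 1.06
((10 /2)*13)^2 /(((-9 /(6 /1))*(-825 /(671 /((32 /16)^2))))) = 10309 /18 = 572.72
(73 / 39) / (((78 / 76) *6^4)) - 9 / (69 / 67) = -198075307 / 22668984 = -8.74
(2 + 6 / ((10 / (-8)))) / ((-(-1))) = -14 / 5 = -2.80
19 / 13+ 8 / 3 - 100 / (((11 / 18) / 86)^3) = -14466966294509 / 51909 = -278698612.85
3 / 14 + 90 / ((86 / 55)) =34779 / 602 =57.77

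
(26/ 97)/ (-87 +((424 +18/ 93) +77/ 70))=620/ 782499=0.00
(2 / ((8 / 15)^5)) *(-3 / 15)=-151875 / 16384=-9.27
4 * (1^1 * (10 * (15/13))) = 46.15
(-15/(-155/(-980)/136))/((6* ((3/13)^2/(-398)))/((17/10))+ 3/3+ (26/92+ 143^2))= -3505189629760/5557587092287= -0.63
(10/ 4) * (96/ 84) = 20/ 7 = 2.86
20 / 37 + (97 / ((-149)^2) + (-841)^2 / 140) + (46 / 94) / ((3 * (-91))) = 1065063260427461 / 210797162940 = 5052.55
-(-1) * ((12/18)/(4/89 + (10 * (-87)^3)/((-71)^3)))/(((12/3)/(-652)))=-5192214877/881248971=-5.89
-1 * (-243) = 243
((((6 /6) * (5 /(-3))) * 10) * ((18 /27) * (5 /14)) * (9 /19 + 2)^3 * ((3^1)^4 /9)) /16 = -12977875 /384104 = -33.79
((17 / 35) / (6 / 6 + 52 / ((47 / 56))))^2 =638401 / 10725709225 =0.00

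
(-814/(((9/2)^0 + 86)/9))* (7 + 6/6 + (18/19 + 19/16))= -3761901/4408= -853.43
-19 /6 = -3.17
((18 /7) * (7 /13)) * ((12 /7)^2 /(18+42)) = 216 /3185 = 0.07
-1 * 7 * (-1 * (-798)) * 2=-11172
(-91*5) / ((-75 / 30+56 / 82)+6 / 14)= 261170 / 797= 327.69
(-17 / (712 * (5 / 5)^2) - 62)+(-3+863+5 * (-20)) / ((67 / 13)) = 4075773 / 47704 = 85.44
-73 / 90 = -0.81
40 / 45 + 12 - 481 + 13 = -4096 / 9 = -455.11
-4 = -4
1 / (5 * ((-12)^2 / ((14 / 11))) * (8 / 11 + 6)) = 7 / 26640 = 0.00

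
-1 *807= -807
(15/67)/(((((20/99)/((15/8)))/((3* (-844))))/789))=-2224991835/536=-4151104.17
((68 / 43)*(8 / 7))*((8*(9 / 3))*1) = 13056 / 301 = 43.38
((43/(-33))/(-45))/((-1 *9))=-43/13365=-0.00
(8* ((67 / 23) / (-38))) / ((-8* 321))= 67 / 280554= 0.00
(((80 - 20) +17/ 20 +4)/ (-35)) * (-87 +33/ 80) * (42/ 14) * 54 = 727729839/ 28000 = 25990.35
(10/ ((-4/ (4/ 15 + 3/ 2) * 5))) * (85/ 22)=-901/ 264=-3.41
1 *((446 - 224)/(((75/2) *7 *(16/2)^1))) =37/350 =0.11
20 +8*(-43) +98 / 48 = -7727 / 24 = -321.96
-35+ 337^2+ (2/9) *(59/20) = 10218119/90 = 113534.66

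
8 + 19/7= 10.71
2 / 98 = 0.02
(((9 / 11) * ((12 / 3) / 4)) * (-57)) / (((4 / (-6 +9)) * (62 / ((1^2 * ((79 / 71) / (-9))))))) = 13509 / 193688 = 0.07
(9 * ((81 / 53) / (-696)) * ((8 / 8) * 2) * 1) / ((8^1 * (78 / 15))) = -1215 / 1278784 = -0.00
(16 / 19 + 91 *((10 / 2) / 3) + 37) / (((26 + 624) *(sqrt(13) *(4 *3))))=5401 *sqrt(13) / 2889900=0.01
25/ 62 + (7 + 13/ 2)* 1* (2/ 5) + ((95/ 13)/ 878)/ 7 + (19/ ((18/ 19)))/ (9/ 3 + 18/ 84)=6040745341/ 501559695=12.04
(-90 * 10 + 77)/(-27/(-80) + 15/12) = -65840/127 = -518.43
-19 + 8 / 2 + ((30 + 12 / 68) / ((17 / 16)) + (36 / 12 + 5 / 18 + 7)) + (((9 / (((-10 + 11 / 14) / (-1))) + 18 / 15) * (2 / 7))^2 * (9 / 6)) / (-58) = 8087683831231 / 341697141450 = 23.67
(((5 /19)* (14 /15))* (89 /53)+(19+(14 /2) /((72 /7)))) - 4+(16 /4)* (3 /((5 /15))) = 3776951 /72504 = 52.09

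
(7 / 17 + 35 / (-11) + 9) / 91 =1165 / 17017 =0.07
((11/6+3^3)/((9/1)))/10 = 173/540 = 0.32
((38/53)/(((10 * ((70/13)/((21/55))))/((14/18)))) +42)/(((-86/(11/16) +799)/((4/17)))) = 5247494/357809625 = 0.01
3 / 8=0.38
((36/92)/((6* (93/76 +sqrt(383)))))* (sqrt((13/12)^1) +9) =0.03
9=9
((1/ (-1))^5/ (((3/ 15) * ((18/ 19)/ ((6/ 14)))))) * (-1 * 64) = 3040/ 21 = 144.76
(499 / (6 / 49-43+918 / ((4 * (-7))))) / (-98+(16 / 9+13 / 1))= 0.08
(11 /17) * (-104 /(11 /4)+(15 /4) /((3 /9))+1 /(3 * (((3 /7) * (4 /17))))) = -2303 /153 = -15.05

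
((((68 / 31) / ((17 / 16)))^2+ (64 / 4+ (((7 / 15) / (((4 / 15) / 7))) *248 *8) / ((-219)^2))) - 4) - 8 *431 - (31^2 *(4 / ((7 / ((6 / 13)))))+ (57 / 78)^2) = -803746795393847 / 218100345372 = -3685.22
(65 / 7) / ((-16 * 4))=-65 / 448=-0.15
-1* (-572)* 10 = 5720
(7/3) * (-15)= -35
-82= -82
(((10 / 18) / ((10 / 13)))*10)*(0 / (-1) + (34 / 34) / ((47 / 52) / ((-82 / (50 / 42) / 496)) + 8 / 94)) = -11398205 / 10137534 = -1.12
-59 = -59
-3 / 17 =-0.18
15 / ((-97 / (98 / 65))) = -294 / 1261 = -0.23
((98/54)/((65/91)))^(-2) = 0.15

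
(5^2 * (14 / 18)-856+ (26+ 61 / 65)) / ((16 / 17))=-4025821 / 4680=-860.22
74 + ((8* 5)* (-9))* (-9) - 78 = 3236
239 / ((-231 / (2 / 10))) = -239 / 1155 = -0.21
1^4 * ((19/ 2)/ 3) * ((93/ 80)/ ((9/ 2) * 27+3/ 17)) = 10013/ 330960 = 0.03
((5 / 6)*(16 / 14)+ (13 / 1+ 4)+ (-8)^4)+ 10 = 86603 / 21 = 4123.95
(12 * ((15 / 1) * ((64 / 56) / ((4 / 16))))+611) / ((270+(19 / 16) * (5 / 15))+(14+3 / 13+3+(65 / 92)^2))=1656586776 / 332882081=4.98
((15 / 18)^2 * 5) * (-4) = -125 / 9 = -13.89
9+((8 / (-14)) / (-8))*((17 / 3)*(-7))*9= -33 / 2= -16.50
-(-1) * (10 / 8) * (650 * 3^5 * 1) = 394875 / 2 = 197437.50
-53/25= -2.12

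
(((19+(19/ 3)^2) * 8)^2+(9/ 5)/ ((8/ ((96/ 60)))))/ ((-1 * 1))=-452839129/ 2025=-223624.26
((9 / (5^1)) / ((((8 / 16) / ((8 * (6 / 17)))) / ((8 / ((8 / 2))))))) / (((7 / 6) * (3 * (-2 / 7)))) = -1728 / 85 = -20.33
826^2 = 682276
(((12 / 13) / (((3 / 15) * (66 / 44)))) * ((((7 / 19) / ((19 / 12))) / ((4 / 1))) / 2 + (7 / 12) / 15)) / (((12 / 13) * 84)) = 631 / 233928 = 0.00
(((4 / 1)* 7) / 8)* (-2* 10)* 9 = -630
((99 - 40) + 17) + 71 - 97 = 50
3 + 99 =102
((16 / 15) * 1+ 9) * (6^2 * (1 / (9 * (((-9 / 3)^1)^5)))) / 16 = -151 / 14580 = -0.01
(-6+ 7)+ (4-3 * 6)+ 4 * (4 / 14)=-83 / 7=-11.86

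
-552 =-552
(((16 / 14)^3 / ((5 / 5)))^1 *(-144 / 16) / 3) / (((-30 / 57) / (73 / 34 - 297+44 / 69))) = -1678636928 / 670565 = -2503.32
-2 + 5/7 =-1.29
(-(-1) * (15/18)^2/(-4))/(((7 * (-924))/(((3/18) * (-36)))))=-25/155232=-0.00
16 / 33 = 0.48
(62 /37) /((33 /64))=3968 /1221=3.25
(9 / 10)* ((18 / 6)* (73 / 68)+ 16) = 11763 / 680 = 17.30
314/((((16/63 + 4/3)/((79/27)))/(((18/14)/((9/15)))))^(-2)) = 125600/6241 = 20.12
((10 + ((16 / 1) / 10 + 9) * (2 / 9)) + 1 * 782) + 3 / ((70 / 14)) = 35773 / 45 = 794.96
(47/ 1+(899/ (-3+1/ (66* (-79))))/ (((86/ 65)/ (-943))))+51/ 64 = 213616.33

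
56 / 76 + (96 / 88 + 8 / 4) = 800 / 209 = 3.83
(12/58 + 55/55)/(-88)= -35/2552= -0.01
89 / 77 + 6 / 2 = 320 / 77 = 4.16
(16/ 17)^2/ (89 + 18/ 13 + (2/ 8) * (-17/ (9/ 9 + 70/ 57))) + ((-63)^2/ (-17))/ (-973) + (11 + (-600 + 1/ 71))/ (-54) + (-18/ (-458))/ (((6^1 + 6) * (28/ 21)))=1839820953157456441/ 164864950682500944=11.16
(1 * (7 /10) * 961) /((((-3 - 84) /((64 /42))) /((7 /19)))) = -107632 /24795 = -4.34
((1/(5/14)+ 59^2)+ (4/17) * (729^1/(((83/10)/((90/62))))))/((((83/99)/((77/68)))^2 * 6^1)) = 14885596773105597/13933580073760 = 1068.33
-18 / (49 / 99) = -1782 / 49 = -36.37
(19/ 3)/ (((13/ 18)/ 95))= 10830/ 13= 833.08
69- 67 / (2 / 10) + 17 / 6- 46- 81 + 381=-55 / 6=-9.17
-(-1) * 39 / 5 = 7.80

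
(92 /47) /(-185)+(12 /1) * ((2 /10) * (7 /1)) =145984 /8695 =16.79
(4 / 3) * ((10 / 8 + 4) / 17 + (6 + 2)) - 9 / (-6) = 1283 / 102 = 12.58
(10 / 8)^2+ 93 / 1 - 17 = 77.56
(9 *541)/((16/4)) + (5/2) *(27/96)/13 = 1012797/832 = 1217.30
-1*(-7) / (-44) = -7 / 44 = -0.16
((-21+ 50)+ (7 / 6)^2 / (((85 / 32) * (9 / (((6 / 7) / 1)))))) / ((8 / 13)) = 866671 / 18360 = 47.20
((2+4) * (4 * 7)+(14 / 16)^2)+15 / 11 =119771 / 704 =170.13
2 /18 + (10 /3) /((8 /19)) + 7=541 /36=15.03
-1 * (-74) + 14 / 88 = 3263 / 44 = 74.16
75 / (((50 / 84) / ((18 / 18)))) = 126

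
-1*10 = -10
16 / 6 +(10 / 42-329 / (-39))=1032 / 91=11.34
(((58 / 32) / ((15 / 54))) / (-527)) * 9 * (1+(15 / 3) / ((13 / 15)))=-0.75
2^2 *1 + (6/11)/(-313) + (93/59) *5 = 2413189/203137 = 11.88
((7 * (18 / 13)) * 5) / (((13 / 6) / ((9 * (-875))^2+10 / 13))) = 3047447850300 / 2197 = 1387095061.58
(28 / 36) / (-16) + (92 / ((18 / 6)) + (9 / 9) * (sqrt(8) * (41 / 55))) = 82 * sqrt(2) / 55 + 4409 / 144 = 32.73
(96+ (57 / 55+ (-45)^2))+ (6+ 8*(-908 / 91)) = 10251302 / 5005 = 2048.21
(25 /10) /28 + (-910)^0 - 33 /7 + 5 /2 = -9 /8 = -1.12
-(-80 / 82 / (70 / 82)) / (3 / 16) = 6.10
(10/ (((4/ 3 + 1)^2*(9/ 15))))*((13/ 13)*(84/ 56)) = 225/ 49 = 4.59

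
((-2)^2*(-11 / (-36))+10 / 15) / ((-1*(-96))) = 17 / 864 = 0.02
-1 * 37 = -37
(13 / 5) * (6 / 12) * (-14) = -91 / 5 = -18.20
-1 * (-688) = 688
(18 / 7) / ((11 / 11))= 18 / 7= 2.57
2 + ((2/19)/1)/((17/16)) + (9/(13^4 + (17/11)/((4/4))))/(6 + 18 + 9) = 213020433/101482724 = 2.10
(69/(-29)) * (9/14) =-621/406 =-1.53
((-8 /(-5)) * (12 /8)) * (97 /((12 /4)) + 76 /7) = 3628 /35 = 103.66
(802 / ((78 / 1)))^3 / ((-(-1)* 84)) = 64481201 / 4982796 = 12.94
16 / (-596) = -4 / 149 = -0.03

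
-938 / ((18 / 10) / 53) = -248570 / 9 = -27618.89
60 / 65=12 / 13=0.92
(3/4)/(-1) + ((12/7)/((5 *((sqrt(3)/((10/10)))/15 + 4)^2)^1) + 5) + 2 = 252444895/40252828-7200 *sqrt(3)/10063207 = 6.27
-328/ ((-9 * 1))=328/ 9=36.44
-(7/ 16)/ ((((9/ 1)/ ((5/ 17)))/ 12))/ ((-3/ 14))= 245/ 306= 0.80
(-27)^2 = 729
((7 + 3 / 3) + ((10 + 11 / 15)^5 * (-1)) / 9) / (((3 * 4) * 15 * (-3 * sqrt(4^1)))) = 108120941801 / 7381125000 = 14.65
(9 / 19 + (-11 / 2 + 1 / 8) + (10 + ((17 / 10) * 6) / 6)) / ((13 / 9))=46503 / 9880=4.71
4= 4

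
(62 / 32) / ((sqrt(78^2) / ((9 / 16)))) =93 / 6656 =0.01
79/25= 3.16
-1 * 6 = -6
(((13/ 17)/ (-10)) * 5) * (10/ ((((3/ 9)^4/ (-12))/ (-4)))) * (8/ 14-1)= 758160/ 119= 6371.09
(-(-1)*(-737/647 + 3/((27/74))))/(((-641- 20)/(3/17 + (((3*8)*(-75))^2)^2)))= -2453516568000041245/21811017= -112489782938.60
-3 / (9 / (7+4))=-11 / 3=-3.67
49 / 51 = 0.96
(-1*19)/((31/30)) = -570/31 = -18.39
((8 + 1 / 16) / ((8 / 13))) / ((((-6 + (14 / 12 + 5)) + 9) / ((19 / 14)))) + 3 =243429 / 49280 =4.94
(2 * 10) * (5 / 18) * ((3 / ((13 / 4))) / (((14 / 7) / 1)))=100 / 39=2.56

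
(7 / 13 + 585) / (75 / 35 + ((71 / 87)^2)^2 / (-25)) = 19078922657025 / 69243780476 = 275.53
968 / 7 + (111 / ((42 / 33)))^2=1517945 / 196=7744.62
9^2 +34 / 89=7243 / 89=81.38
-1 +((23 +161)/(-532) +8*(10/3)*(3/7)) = 10.08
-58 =-58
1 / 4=0.25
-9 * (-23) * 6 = 1242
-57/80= -0.71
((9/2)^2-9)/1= 45/4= 11.25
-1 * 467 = -467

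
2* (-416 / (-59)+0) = 832 / 59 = 14.10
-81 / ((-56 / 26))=1053 / 28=37.61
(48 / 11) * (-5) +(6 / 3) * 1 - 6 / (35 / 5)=-20.68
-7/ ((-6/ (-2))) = -7/ 3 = -2.33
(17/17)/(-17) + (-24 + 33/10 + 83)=10581/170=62.24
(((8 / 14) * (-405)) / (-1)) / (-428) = -405 / 749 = -0.54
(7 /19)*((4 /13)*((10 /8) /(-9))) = -35 /2223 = -0.02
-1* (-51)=51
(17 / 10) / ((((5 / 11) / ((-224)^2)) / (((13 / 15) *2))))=121977856 / 375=325274.28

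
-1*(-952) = 952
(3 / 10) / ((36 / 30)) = 1 / 4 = 0.25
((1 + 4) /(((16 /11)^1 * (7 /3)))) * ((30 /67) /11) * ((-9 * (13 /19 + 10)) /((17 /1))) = -58725 /173128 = -0.34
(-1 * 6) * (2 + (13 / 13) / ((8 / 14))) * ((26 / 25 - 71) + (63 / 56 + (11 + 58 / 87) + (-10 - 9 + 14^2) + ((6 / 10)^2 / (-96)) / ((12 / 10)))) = -1725531 / 640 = -2696.14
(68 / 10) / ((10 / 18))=306 / 25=12.24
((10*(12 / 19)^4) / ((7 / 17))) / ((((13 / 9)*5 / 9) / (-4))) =-228427776 / 11859211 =-19.26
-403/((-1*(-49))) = -403/49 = -8.22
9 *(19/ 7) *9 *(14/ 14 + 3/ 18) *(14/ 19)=189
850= 850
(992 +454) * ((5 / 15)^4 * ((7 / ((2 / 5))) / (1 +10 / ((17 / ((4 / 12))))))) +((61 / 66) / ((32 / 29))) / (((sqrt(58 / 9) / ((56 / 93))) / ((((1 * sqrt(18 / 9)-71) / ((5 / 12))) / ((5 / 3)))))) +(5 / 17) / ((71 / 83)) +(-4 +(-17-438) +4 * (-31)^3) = -79094037989 / 662643-1281 * sqrt(58) * (71-sqrt(2)) / 34100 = -119381.37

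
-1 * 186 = -186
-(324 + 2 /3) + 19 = -917 /3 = -305.67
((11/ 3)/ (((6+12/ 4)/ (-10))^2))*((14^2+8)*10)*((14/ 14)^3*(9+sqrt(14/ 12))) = 374000*sqrt(42)/ 243+748000/ 9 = 93085.58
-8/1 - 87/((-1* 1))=79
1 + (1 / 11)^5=161052 / 161051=1.00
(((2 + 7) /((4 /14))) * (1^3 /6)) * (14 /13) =147 /26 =5.65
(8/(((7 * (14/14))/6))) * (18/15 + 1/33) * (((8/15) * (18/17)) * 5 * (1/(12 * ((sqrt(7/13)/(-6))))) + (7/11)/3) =3248/1815 -11136 * sqrt(91)/6545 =-14.44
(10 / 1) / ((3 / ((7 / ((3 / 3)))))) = 70 / 3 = 23.33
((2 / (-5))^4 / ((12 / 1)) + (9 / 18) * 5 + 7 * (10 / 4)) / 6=18752 / 5625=3.33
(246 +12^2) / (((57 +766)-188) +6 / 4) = 780 / 1273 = 0.61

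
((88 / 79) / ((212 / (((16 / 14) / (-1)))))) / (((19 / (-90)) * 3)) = 5280 / 556871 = 0.01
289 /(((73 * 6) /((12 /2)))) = 289 /73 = 3.96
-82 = -82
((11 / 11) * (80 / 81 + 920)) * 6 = 149200 / 27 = 5525.93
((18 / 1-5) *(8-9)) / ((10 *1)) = -13 / 10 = -1.30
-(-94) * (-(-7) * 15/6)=1645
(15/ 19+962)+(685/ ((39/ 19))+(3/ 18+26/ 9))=5777857/ 4446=1299.56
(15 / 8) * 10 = 18.75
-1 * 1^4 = -1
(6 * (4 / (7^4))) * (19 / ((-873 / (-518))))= 11248 / 99813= 0.11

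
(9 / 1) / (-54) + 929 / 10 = 1391 / 15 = 92.73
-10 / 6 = -5 / 3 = -1.67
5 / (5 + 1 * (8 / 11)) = 0.87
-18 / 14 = -9 / 7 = -1.29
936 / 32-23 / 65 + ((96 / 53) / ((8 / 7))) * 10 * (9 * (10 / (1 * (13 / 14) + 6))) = 313808333 / 1336660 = 234.77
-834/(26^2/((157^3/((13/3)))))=-1101783.37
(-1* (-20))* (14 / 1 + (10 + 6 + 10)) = 800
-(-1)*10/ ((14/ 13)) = 65/ 7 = 9.29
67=67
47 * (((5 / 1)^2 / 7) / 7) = 1175 / 49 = 23.98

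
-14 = -14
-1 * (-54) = 54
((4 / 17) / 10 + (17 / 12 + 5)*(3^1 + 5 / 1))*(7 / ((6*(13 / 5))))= 23.04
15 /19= 0.79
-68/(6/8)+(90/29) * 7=-5998/87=-68.94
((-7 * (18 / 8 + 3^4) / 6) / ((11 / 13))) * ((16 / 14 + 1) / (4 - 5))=21645 / 88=245.97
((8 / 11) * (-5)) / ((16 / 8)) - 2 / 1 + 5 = 13 / 11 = 1.18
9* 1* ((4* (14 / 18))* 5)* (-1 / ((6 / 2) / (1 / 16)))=-35 / 12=-2.92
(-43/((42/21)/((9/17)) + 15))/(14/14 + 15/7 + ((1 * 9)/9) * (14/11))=-29799/57460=-0.52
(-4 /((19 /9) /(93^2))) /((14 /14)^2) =-311364 /19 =-16387.58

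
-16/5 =-3.20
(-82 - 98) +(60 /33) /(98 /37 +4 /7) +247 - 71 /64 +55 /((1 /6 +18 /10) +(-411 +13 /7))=1664777238073 /25102118976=66.32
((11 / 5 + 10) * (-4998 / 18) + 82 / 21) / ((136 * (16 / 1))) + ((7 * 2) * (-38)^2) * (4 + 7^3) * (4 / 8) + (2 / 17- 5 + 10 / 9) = 2404160698637 / 685440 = 3507470.67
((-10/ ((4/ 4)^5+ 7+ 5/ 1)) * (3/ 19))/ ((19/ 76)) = -120/ 247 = -0.49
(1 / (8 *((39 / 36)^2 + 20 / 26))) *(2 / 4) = 117 / 3637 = 0.03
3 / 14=0.21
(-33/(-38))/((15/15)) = 33/38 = 0.87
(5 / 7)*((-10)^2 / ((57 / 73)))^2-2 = 266404514 / 22743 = 11713.69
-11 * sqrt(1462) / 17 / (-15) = 11 * sqrt(1462) / 255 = 1.65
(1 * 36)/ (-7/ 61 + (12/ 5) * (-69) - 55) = -5490/ 33659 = -0.16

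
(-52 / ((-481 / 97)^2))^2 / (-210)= -708234248 / 33256986945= -0.02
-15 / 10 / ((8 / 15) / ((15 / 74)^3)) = -151875 / 6483584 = -0.02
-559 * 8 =-4472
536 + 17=553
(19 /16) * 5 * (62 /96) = 2945 /768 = 3.83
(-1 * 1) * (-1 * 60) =60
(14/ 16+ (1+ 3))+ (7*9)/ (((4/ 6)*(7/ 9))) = 1011/ 8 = 126.38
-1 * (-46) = 46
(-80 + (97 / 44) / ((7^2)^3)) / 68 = -414124383 / 352005808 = -1.18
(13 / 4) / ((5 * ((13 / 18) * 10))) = 9 / 100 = 0.09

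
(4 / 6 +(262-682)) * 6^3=-90576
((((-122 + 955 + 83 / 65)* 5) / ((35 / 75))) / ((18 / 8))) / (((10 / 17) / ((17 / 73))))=10447928 / 6643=1572.77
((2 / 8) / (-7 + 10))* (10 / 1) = 5 / 6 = 0.83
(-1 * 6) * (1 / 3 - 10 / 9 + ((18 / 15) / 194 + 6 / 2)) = -19454 / 1455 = -13.37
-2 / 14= -1 / 7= -0.14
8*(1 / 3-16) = -376 / 3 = -125.33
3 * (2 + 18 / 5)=84 / 5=16.80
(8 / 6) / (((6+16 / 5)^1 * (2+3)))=2 / 69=0.03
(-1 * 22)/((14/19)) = -209/7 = -29.86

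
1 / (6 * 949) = 1 / 5694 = 0.00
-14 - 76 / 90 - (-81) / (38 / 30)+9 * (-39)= -258122 / 855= -301.90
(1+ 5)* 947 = 5682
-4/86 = -2/43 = -0.05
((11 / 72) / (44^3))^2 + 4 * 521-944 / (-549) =39553180929884221 / 18963806552064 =2085.72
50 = 50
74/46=37/23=1.61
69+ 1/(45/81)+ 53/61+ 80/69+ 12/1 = 1785211/21045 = 84.83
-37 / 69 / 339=-37 / 23391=-0.00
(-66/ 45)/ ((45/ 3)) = -22/ 225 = -0.10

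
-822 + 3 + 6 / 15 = -4093 / 5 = -818.60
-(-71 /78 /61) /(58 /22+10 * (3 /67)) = 52327 /10814934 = 0.00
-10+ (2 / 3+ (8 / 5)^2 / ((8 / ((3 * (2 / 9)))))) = -228 / 25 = -9.12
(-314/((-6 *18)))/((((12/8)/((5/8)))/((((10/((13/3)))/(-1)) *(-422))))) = 828175/702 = 1179.74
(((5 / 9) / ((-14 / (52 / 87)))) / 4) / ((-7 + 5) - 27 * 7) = 65 / 2093742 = 0.00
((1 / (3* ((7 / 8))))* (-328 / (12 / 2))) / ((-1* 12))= 328 / 189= 1.74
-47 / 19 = -2.47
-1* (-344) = 344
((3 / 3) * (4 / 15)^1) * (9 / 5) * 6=72 / 25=2.88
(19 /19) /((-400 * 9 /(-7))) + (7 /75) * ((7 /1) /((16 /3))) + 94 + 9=23203 /225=103.12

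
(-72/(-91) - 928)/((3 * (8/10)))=-105470/273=-386.34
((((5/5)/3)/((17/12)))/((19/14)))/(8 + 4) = 14/969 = 0.01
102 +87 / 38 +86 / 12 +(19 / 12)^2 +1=314539 / 2736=114.96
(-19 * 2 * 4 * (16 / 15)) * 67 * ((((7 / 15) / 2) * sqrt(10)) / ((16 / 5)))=-35644 * sqrt(10) / 45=-2504.80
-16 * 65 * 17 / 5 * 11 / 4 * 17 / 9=-18367.56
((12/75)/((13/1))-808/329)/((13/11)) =-2874124/1390025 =-2.07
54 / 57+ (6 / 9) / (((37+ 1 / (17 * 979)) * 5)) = 83448137 / 87750360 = 0.95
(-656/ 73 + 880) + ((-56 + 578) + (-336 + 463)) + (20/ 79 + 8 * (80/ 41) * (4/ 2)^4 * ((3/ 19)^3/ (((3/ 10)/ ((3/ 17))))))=41930355036617/ 27570429541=1520.85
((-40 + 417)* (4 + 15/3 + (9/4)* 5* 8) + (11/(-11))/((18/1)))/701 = 671813/12618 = 53.24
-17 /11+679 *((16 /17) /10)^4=-856817601 /574206875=-1.49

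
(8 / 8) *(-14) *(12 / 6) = -28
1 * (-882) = -882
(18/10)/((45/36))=36/25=1.44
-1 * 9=-9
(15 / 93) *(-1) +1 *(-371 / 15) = -11576 / 465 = -24.89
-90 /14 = -45 /7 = -6.43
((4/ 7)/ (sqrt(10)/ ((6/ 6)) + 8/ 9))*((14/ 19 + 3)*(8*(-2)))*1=163584/ 49609-184032*sqrt(10)/ 49609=-8.43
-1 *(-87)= 87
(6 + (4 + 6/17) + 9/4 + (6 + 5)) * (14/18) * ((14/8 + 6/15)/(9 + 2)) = 32207/8976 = 3.59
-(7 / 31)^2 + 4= 3795 / 961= 3.95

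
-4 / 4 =-1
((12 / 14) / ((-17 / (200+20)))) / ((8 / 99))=-16335 / 119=-137.27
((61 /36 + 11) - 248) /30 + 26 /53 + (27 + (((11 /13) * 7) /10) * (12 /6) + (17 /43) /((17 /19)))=680692331 /31997160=21.27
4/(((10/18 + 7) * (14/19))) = 171/238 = 0.72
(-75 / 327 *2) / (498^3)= -25 / 6731076564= -0.00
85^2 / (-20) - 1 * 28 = -1557 / 4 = -389.25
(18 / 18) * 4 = 4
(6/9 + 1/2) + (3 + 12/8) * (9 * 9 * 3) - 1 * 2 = 3278/3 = 1092.67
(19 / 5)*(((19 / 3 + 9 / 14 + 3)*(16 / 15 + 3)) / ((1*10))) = 485621 / 31500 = 15.42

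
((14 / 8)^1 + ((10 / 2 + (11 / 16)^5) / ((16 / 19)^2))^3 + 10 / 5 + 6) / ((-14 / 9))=-68515336204342256629839006243 / 270799383593676935134183424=-253.01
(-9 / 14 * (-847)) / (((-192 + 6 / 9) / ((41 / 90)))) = -363 / 280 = -1.30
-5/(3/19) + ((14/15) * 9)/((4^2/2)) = -30.62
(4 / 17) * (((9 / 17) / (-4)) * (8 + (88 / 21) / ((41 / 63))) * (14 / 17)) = -74592 / 201433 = -0.37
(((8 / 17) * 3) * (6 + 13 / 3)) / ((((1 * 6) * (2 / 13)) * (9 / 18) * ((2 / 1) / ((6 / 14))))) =806 / 119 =6.77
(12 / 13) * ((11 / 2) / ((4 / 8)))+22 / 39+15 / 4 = 2257 / 156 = 14.47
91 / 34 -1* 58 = -1881 / 34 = -55.32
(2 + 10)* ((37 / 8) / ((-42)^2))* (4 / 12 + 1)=37 / 882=0.04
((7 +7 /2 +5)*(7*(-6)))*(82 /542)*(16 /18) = -71176 /813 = -87.55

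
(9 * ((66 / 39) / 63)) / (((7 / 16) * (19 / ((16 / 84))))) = 1408 / 254163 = 0.01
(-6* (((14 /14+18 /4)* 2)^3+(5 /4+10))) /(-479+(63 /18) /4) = 21476 /1275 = 16.84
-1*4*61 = -244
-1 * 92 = -92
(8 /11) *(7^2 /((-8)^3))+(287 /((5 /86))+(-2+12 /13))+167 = 233479119 /45760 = 5102.25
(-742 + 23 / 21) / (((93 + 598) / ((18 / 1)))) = -19.30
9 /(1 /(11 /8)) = 99 /8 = 12.38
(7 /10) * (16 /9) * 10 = 112 /9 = 12.44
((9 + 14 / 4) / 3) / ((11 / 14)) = 175 / 33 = 5.30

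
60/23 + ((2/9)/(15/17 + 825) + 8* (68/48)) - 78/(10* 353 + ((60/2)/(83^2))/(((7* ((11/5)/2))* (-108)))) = 13.92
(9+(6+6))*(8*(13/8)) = 273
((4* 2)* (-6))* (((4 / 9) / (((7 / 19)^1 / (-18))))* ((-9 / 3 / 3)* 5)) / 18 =-6080 / 21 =-289.52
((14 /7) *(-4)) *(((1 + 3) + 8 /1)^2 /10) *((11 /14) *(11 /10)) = -17424 /175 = -99.57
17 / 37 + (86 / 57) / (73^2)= 0.46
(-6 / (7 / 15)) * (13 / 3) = -55.71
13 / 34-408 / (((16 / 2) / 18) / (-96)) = 2996365 / 34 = 88128.38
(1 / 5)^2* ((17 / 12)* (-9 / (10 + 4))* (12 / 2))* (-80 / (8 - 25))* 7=-36 / 5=-7.20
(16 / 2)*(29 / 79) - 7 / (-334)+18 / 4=98389 / 13193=7.46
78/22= 39/11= 3.55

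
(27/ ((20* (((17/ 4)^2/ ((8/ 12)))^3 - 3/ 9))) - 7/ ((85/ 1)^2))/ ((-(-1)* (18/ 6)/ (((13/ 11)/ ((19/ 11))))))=-165450214891/ 805163307945825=-0.00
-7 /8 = -0.88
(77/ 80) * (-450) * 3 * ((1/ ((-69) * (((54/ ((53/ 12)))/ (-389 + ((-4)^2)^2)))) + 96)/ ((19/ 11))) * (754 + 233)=-5990419904315/ 83904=-71396118.23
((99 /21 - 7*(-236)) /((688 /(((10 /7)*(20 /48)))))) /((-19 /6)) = -289925 /640528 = -0.45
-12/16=-3/4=-0.75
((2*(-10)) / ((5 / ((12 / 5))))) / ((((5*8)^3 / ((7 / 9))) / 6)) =-7 / 10000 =-0.00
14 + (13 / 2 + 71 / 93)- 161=-25991 / 186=-139.74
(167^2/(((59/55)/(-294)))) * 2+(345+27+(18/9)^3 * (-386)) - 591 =-15290260.56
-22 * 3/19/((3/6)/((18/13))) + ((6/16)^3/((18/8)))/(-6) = -608503/63232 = -9.62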